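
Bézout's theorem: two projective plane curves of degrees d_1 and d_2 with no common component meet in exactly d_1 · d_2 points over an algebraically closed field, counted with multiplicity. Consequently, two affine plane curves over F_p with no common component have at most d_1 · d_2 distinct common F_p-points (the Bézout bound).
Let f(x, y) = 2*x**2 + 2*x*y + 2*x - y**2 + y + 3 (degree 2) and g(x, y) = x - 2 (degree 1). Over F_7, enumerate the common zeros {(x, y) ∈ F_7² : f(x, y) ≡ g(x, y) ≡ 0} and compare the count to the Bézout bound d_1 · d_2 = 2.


Common zeros: {(2, 2), (2, 3)}; count = 2; Bézout bound = 2.

deg(f) = 2, deg(g) = 1, so Bézout bound = 2.
Scan x ∈ F_7. For each x, list the y ∈ F_7 with f(x, y) ≡ 0 and those with g(x, y) ≡ 0 (mod 7); the common zeros in that column are the intersection.
  x = 0: f ≡ 0 at y ∈ ∅; g ≡ 0 at y ∈ ∅; common: ∅.
  x = 1: f ≡ 0 at y ∈ {0, 3}; g ≡ 0 at y ∈ ∅; common: ∅.
  x = 2: f ≡ 0 at y ∈ {2, 3}; g ≡ 0 at y ∈ {0, 1, 2, 3, 4, 5, 6}; common: {2, 3}.
  x = 3: f ≡ 0 at y ∈ ∅; g ≡ 0 at y ∈ ∅; common: ∅.
  x = 4: f ≡ 0 at y ∈ {4, 5}; g ≡ 0 at y ∈ ∅; common: ∅.
  x = 5: f ≡ 0 at y ∈ {0, 4}; g ≡ 0 at y ∈ ∅; common: ∅.
  x = 6: f ≡ 0 at y ∈ ∅; g ≡ 0 at y ∈ ∅; common: ∅.
Collecting: common zeros = {(2, 2), (2, 3)}, so the count is 2.
Comparison with the Bézout bound: 2 ≤ 2 = deg(f)·deg(g), as expected for curves with no common component (the bound is attained).


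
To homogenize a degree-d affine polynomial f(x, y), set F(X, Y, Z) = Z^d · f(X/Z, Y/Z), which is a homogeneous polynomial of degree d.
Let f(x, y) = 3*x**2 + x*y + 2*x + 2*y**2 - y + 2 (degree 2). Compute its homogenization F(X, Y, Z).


F(X, Y, Z) = 3*X**2 + X*Y + 2*X*Z + 2*Y**2 - Y*Z + 2*Z**2

deg(f) = 2.
Substitute x = X/Z, y = Y/Z into f, then multiply by Z^2.
  monomial 3·x^2·y^0 ↦ 3·X^2·Y^0·Z^0.
  monomial 1·x^1·y^1 ↦ 1·X^1·Y^1·Z^0.
  monomial 2·x^1·y^0 ↦ 2·X^1·Y^0·Z^1.
  monomial 2·x^0·y^2 ↦ 2·X^0·Y^2·Z^0.
  monomial -1·x^0·y^1 ↦ -1·X^0·Y^1·Z^1.
  monomial 2·x^0·y^0 ↦ 2·X^0·Y^0·Z^2.
Collecting: F(X, Y, Z) = 3*X**2 + X*Y + 2*X*Z + 2*Y**2 - Y*Z + 2*Z**2.


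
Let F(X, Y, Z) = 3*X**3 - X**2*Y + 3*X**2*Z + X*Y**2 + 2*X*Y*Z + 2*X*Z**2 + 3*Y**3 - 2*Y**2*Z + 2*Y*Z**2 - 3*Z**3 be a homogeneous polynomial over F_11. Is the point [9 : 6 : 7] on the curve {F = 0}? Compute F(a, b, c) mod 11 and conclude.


F(9,6,7) ≡ 7 (mod 11); P is NOT on the curve.

Evaluate F(9, 6, 7) term-by-term (mod 11).
  3*X**3 ↦ 3·729·1·1 = 2187
  -X**2*Y ↦ -1·81·6·1 = -486
  3*X**2*Z ↦ 3·81·1·7 = 1701
  X*Y**2 ↦ 1·9·36·1 = 324
  2*X*Y*Z ↦ 2·9·6·7 = 756
  2*X*Z**2 ↦ 2·9·1·49 = 882
  3*Y**3 ↦ 3·1·216·1 = 648
  -2*Y**2*Z ↦ -2·1·36·7 = -504
  2*Y*Z**2 ↦ 2·1·6·49 = 588
  -3*Z**3 ↦ -3·1·1·343 = -1029
Sum: F(9, 6, 7) = (2187) + (-486) + (1701) + (324) + (756) + (882) + (648) + (-504) + (588) + (-1029) = 5067.
Reducing mod 11: 5067 ≡ 7 (mod 11).
Since F(a, b, c) ≡ 7 ≠ 0 (mod 11), P does NOT lie on the curve.


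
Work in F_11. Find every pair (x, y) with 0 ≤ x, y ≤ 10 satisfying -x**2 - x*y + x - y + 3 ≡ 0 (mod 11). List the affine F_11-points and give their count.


Affine F_11-points: {(0, 3), (1, 7), (2, 4), (3, 2), (4, 7), (5, 10), (6, 4), (7, 2), (8, 10), (9, 3)}; count = 10.

For each of the 121 pairs (x, y) ∈ F_11², evaluate f(x, y) mod 11. Record the zeros.
  x = 0: [0↦3, 1↦2, 2↦1, 3↦0, 4↦10, 5↦9, 6↦8, 7↦7, 8↦6, 9↦5, 10↦4]  zeros at y ∈ {3}
  x = 1: [0↦3, 1↦1, 2↦10, 3↦8, 4↦6, 5↦4, 6↦2, 7↦0, 8↦9, 9↦7, 10↦5]  zeros at y ∈ {7}
  x = 2: [0↦1, 1↦9, 2↦6, 3↦3, 4↦0, 5↦8, 6↦5, 7↦2, 8↦10, 9↦7, 10↦4]  zeros at y ∈ {4}
  x = 3: [0↦8, 1↦4, 2↦0, 3↦7, 4↦3, 5↦10, 6↦6, 7↦2, 8↦9, 9↦5, 10↦1]  zeros at y ∈ {2}
  x = 4: [0↦2, 1↦8, 2↦3, 3↦9, 4↦4, 5↦10, 6↦5, 7↦0, 8↦6, 9↦1, 10↦7]  zeros at y ∈ {7}
  x = 5: [0↦5, 1↦10, 2↦4, 3↦9, 4↦3, 5↦8, 6↦2, 7↦7, 8↦1, 9↦6, 10↦0]  zeros at y ∈ {10}
  x = 6: [0↦6, 1↦10, 2↦3, 3↦7, 4↦0, 5↦4, 6↦8, 7↦1, 8↦5, 9↦9, 10↦2]  zeros at y ∈ {4}
  x = 7: [0↦5, 1↦8, 2↦0, 3↦3, 4↦6, 5↦9, 6↦1, 7↦4, 8↦7, 9↦10, 10↦2]  zeros at y ∈ {2}
  x = 8: [0↦2, 1↦4, 2↦6, 3↦8, 4↦10, 5↦1, 6↦3, 7↦5, 8↦7, 9↦9, 10↦0]  zeros at y ∈ {10}
  x = 9: [0↦8, 1↦9, 2↦10, 3↦0, 4↦1, 5↦2, 6↦3, 7↦4, 8↦5, 9↦6, 10↦7]  zeros at y ∈ {3}
  x = 10: [0↦1, 1↦1, 2↦1, 3↦1, 4↦1, 5↦1, 6↦1, 7↦1, 8↦1, 9↦1, 10↦1]  zeros at y ∈ ∅
Collecting zeros: affine points = {(0, 3), (1, 7), (2, 4), (3, 2), (4, 7), (5, 10), (6, 4), (7, 2), (8, 10), (9, 3)}.
Total count |C(F_11)_aff| = 10.


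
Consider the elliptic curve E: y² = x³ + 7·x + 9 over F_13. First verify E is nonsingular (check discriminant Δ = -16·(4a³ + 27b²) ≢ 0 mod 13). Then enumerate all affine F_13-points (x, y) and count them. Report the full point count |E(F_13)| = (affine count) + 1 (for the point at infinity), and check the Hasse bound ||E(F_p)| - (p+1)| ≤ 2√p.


Affine points = {(0, 3), (0, 10), (1, 2), (1, 11), (4, 6), (4, 7), (5, 0), (10, 0), (11, 0), (12, 1), (12, 12)}; affine count = 11; |E(F_13)| = 12.

Discriminant check: Δ ∝ 4a³ + 27b² = 4·7³ + 27·9² = 4·343 + 27·81 ≡ 10 (mod 13). Nonzero ⇒ E is nonsingular.
For each x ∈ F_13, compute rhs = x³ + 7·x + 9 mod 13, then count y ∈ F_13 with y² ≡ rhs.
  x = 0: rhs = 9, matching y values: 3, 10 (2 points).
  x = 1: rhs = 4, matching y values: 2, 11 (2 points).
  x = 2: rhs = 5, matching y values: none (0 points).
  x = 3: rhs = 5, matching y values: none (0 points).
  x = 4: rhs = 10, matching y values: 6, 7 (2 points).
  x = 5: rhs = 0, matching y values: 0 (1 points).
  x = 6: rhs = 7, matching y values: none (0 points).
  x = 7: rhs = 11, matching y values: none (0 points).
  x = 8: rhs = 5, matching y values: none (0 points).
  x = 9: rhs = 8, matching y values: none (0 points).
  x = 10: rhs = 0, matching y values: 0 (1 points).
  x = 11: rhs = 0, matching y values: 0 (1 points).
  x = 12: rhs = 1, matching y values: 1, 12 (2 points).
Total affine count: 11.
Full point count |E(F_13)| = 11 + 1 = 12.
Hasse bound: |12 − (13+1)| = |-2| = 2 ≤ 2√13 ≈ 7.2111 ✓.


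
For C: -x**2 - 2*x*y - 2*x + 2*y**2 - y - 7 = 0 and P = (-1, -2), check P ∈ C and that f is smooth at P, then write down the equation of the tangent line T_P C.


Tangent line at P: 4*x - 7*y - 10 = 0.

Step 1: f(-1, -2) = 0, so P lies on C.
Step 2: partial derivatives
  f_x(x, y) = -2*x - 2*y - 2, f_y(x, y) = -2*x + 4*y - 1.
  f_x(P) = 4, f_y(P) = -7 (gradient nonzero, so P is smooth).
Step 3: tangent line at P: 4·(x − -1) + -7·(y − -2) = 0.
Expanding: 4*x - 7*y - 10 = 0.


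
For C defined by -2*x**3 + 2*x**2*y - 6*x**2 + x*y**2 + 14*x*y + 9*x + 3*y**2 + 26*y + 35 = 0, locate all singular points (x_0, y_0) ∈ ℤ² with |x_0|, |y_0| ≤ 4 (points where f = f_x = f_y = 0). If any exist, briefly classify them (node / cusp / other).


Singular points: {(-2, -3)}; classification: cusp.

Compute partial derivatives:
  f_x = -6*x**2 + 4*x*y - 12*x + y**2 + 14*y + 9.
  f_y = 2*x**2 + 2*x*y + 14*x + 6*y + 26.
Scan x_0 ∈ {−4, ..., 4}. For each x_0, f_y(x_0, y) is a polynomial in y; find its integer roots y ∈ {−4, ..., 4}, then test f_x and f at those candidates.
  x = -4: f_y(-4, y) = 2 - 2*y; vanishes at y ∈ {1}. (-4, 1): f_x = -40 ≠ 0.
  x = -3: f_y(-3, y) = 2; no integer root y with |y| ≤ 4.
  x = -2: f_y(-2, y) = 2*y + 6; vanishes at y ∈ {-3}. (-2, -3): f_x = 0, f = 0 — SINGULAR.
  x = -1: f_y(-1, y) = 4*y + 14; no integer root y with |y| ≤ 4.
  x = 0: f_y(0, y) = 6*y + 26; no integer root y with |y| ≤ 4.
  x = 1: f_y(1, y) = 8*y + 42; no integer root y with |y| ≤ 4.
  x = 2: f_y(2, y) = 10*y + 62; no integer root y with |y| ≤ 4.
  x = 3: f_y(3, y) = 12*y + 86; no integer root y with |y| ≤ 4.
  x = 4: f_y(4, y) = 14*y + 114; no integer root y with |y| ≤ 4.
Only singular point on the grid: (-2, -3).
Classify: substitute x = -2 + u, y = -3 + v and expand: f = -2*u**3 + 2*u**2*v + u*v**2 + v**2.
No constant or linear terms (consistent with a singular point). Quadratic part: v**2. Cubic part: -2*u**3 + 2*u**2*v + u*v**2.
The quadratic part v**2 is a perfect square, so there is a single (double) tangent line v = 0, i.e. y = -3. Restricting the cubic part to that line (v = 0) leaves -2*u**3 ≠ 0, so f is not divisible by v and the branch is v² ≈ 2*u**3 to lowest order — this is a cusp.
Classification: cusp.


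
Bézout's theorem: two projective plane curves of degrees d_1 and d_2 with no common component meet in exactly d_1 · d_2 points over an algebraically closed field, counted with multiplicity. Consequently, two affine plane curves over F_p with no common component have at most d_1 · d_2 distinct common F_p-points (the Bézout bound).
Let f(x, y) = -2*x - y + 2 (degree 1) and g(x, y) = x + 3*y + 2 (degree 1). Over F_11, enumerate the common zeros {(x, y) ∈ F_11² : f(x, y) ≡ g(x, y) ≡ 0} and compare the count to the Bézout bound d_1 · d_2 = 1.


Common zeros: {(6, 1)}; count = 1; Bézout bound = 1.

deg(f) = 1, deg(g) = 1, so Bézout bound = 1.
Scan x ∈ F_11. For each x, list the y ∈ F_11 with f(x, y) ≡ 0 and those with g(x, y) ≡ 0 (mod 11); the common zeros in that column are the intersection.
  x = 0: f ≡ 0 at y ∈ {2}; g ≡ 0 at y ∈ {3}; common: ∅.
  x = 1: f ≡ 0 at y ∈ {0}; g ≡ 0 at y ∈ {10}; common: ∅.
  x = 2: f ≡ 0 at y ∈ {9}; g ≡ 0 at y ∈ {6}; common: ∅.
  x = 3: f ≡ 0 at y ∈ {7}; g ≡ 0 at y ∈ {2}; common: ∅.
  x = 4: f ≡ 0 at y ∈ {5}; g ≡ 0 at y ∈ {9}; common: ∅.
  x = 5: f ≡ 0 at y ∈ {3}; g ≡ 0 at y ∈ {5}; common: ∅.
  x = 6: f ≡ 0 at y ∈ {1}; g ≡ 0 at y ∈ {1}; common: {1}.
  x = 7: f ≡ 0 at y ∈ {10}; g ≡ 0 at y ∈ {8}; common: ∅.
  x = 8: f ≡ 0 at y ∈ {8}; g ≡ 0 at y ∈ {4}; common: ∅.
  x = 9: f ≡ 0 at y ∈ {6}; g ≡ 0 at y ∈ {0}; common: ∅.
  x = 10: f ≡ 0 at y ∈ {4}; g ≡ 0 at y ∈ {7}; common: ∅.
Collecting: common zeros = {(6, 1)}, so the count is 1.
Comparison with the Bézout bound: 1 ≤ 1 = deg(f)·deg(g), as expected for curves with no common component (the bound is attained).


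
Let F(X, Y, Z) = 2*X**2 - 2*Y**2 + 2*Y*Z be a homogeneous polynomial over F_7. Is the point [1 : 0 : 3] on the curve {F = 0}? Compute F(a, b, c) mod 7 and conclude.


F(1,0,3) ≡ 2 (mod 7); P is NOT on the curve.

Evaluate F(1, 0, 3) term-by-term (mod 7).
  2*X**2 ↦ 2·1·1·1 = 2
  -2*Y**2 ↦ -2·1·0·1 = 0
  2*Y*Z ↦ 2·1·0·3 = 0
Sum: F(1, 0, 3) = (2) + (0) + (0) = 2.
Reducing mod 7: 2 ≡ 2 (mod 7).
Since F(a, b, c) ≡ 2 ≠ 0 (mod 7), P does NOT lie on the curve.


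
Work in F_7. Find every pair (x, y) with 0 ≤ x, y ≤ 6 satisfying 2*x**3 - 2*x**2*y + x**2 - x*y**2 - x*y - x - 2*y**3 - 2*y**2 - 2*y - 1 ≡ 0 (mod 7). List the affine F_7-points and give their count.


Affine F_7-points: {(0, 1), (5, 1), (5, 5), (6, 1)}; count = 4.

For each of the 49 pairs (x, y) ∈ F_7², evaluate f(x, y) mod 7. Record the zeros.
  x = 0: [0↦6, 1↦0, 2↦6, 3↦5, 4↦6, 5↦4, 6↦1]  zeros at y ∈ {1}
  x = 1: [0↦1, 1↦5, 2↦5, 3↦3, 4↦1, 5↦1, 6↦5]  zeros at y ∈ ∅
  x = 2: [0↦3, 1↦6, 2↦3, 3↦3, 4↦1, 5↦6, 6↦6]  zeros at y ∈ ∅
  x = 3: [0↦3, 1↦1, 2↦5, 3↦3, 4↦4, 5↦3, 6↦2]  zeros at y ∈ ∅
  x = 4: [0↦6, 1↦2, 2↦2, 3↦1, 4↦1, 5↦4, 6↦5]  zeros at y ∈ ∅
  x = 5: [0↦3, 1↦0, 2↦6, 3↦2, 4↦4, 5↦0, 6↦6]  zeros at y ∈ {1, 5}
  x = 6: [0↦6, 1↦0, 2↦1, 3↦4, 4↦4, 5↦3, 6↦3]  zeros at y ∈ {1}
Collecting zeros: affine points = {(0, 1), (5, 1), (5, 5), (6, 1)}.
Total count |C(F_7)_aff| = 4.


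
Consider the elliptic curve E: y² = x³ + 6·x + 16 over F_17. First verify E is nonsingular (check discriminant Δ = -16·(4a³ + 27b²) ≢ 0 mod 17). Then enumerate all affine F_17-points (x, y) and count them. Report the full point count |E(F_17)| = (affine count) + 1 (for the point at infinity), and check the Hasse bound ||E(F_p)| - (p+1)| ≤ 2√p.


Affine points = {(0, 4), (0, 13), (2, 6), (2, 11), (4, 6), (4, 11), (5, 1), (5, 16), (6, 8), (6, 9), (8, 7), (8, 10), (9, 0), (11, 6), (11, 11), (13, 8), (13, 9), (15, 8), (15, 9), (16, 3), (16, 14)}; affine count = 21; |E(F_17)| = 22.

Discriminant check: Δ ∝ 4a³ + 27b² = 4·6³ + 27·16² = 4·216 + 27·256 ≡ 7 (mod 17). Nonzero ⇒ E is nonsingular.
For each x ∈ F_17, compute rhs = x³ + 6·x + 16 mod 17, then count y ∈ F_17 with y² ≡ rhs.
  x = 0: rhs = 16, matching y values: 4, 13 (2 points).
  x = 1: rhs = 6, matching y values: none (0 points).
  x = 2: rhs = 2, matching y values: 6, 11 (2 points).
  x = 3: rhs = 10, matching y values: none (0 points).
  x = 4: rhs = 2, matching y values: 6, 11 (2 points).
  x = 5: rhs = 1, matching y values: 1, 16 (2 points).
  x = 6: rhs = 13, matching y values: 8, 9 (2 points).
  x = 7: rhs = 10, matching y values: none (0 points).
  x = 8: rhs = 15, matching y values: 7, 10 (2 points).
  x = 9: rhs = 0, matching y values: 0 (1 points).
  x = 10: rhs = 5, matching y values: none (0 points).
  x = 11: rhs = 2, matching y values: 6, 11 (2 points).
  x = 12: rhs = 14, matching y values: none (0 points).
  x = 13: rhs = 13, matching y values: 8, 9 (2 points).
  x = 14: rhs = 5, matching y values: none (0 points).
  x = 15: rhs = 13, matching y values: 8, 9 (2 points).
  x = 16: rhs = 9, matching y values: 3, 14 (2 points).
Total affine count: 21.
Full point count |E(F_17)| = 21 + 1 = 22.
Hasse bound: |22 − (17+1)| = |4| = 4 ≤ 2√17 ≈ 8.2462 ✓.


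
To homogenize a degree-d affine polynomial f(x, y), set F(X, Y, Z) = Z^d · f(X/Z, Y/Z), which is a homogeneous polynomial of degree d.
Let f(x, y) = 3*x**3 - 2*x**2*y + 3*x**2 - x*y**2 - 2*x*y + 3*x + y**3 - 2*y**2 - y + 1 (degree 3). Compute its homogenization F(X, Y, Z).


F(X, Y, Z) = 3*X**3 - 2*X**2*Y + 3*X**2*Z - X*Y**2 - 2*X*Y*Z + 3*X*Z**2 + Y**3 - 2*Y**2*Z - Y*Z**2 + Z**3

deg(f) = 3.
Substitute x = X/Z, y = Y/Z into f, then multiply by Z^3.
  monomial 3·x^3·y^0 ↦ 3·X^3·Y^0·Z^0.
  monomial -2·x^2·y^1 ↦ -2·X^2·Y^1·Z^0.
  monomial 3·x^2·y^0 ↦ 3·X^2·Y^0·Z^1.
  monomial -1·x^1·y^2 ↦ -1·X^1·Y^2·Z^0.
  monomial -2·x^1·y^1 ↦ -2·X^1·Y^1·Z^1.
  monomial 3·x^1·y^0 ↦ 3·X^1·Y^0·Z^2.
  monomial 1·x^0·y^3 ↦ 1·X^0·Y^3·Z^0.
  monomial -2·x^0·y^2 ↦ -2·X^0·Y^2·Z^1.
  monomial -1·x^0·y^1 ↦ -1·X^0·Y^1·Z^2.
  monomial 1·x^0·y^0 ↦ 1·X^0·Y^0·Z^3.
Collecting: F(X, Y, Z) = 3*X**3 - 2*X**2*Y + 3*X**2*Z - X*Y**2 - 2*X*Y*Z + 3*X*Z**2 + Y**3 - 2*Y**2*Z - Y*Z**2 + Z**3.


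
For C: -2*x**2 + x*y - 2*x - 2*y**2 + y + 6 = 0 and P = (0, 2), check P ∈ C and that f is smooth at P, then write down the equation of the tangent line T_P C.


Tangent line at P: 14 - 7*y = 0.

Step 1: f(0, 2) = 0, so P lies on C.
Step 2: partial derivatives
  f_x(x, y) = -4*x + y - 2, f_y(x, y) = x - 4*y + 1.
  f_x(P) = 0, f_y(P) = -7 (gradient nonzero, so P is smooth).
Step 3: tangent line at P: 0·(x − 0) + -7·(y − 2) = 0.
Expanding: 14 - 7*y = 0.


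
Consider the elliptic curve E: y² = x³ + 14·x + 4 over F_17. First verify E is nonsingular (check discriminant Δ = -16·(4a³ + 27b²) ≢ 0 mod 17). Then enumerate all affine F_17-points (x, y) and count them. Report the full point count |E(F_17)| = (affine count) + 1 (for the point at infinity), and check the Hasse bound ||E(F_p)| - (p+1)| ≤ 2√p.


Affine points = {(0, 2), (0, 15), (1, 6), (1, 11), (6, 7), (6, 10), (8, 4), (8, 13), (9, 3), (9, 14), (12, 8), (12, 9), (15, 6), (15, 11)}; affine count = 14; |E(F_17)| = 15.

Discriminant check: Δ ∝ 4a³ + 27b² = 4·14³ + 27·4² = 4·2744 + 27·16 ≡ 1 (mod 17). Nonzero ⇒ E is nonsingular.
For each x ∈ F_17, compute rhs = x³ + 14·x + 4 mod 17, then count y ∈ F_17 with y² ≡ rhs.
  x = 0: rhs = 4, matching y values: 2, 15 (2 points).
  x = 1: rhs = 2, matching y values: 6, 11 (2 points).
  x = 2: rhs = 6, matching y values: none (0 points).
  x = 3: rhs = 5, matching y values: none (0 points).
  x = 4: rhs = 5, matching y values: none (0 points).
  x = 5: rhs = 12, matching y values: none (0 points).
  x = 6: rhs = 15, matching y values: 7, 10 (2 points).
  x = 7: rhs = 3, matching y values: none (0 points).
  x = 8: rhs = 16, matching y values: 4, 13 (2 points).
  x = 9: rhs = 9, matching y values: 3, 14 (2 points).
  x = 10: rhs = 5, matching y values: none (0 points).
  x = 11: rhs = 10, matching y values: none (0 points).
  x = 12: rhs = 13, matching y values: 8, 9 (2 points).
  x = 13: rhs = 3, matching y values: none (0 points).
  x = 14: rhs = 3, matching y values: none (0 points).
  x = 15: rhs = 2, matching y values: 6, 11 (2 points).
  x = 16: rhs = 6, matching y values: none (0 points).
Total affine count: 14.
Full point count |E(F_17)| = 14 + 1 = 15.
Hasse bound: |15 − (17+1)| = |-3| = 3 ≤ 2√17 ≈ 8.2462 ✓.


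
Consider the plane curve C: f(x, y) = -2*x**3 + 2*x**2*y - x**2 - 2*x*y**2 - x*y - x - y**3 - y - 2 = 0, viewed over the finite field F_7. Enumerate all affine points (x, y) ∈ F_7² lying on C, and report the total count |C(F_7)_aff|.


Affine F_7-points: {(0, 4), (0, 6), (1, 6), (2, 5), (3, 5), (4, 3), (6, 0)}; count = 7.

For each of the 49 pairs (x, y) ∈ F_7², evaluate f(x, y) mod 7. Record the zeros.
  x = 0: [0↦5, 1↦3, 2↦2, 3↦3, 4↦0, 5↦1, 6↦0]  zeros at y ∈ {4, 6}
  x = 1: [0↦1, 1↦5, 2↦6, 3↦5, 4↦3, 5↦1, 6↦0]  zeros at y ∈ {6}
  x = 2: [0↦4, 1↦4, 2↦4, 3↦5, 4↦1, 5↦0, 6↦3]  zeros at y ∈ {5}
  x = 3: [0↦2, 1↦2, 2↦5, 3↦5, 4↦3, 5↦0, 6↦4]  zeros at y ∈ {5}
  x = 4: [0↦4, 1↦1, 2↦4, 3↦0, 4↦4, 5↦3, 6↦5]  zeros at y ∈ {3}
  x = 5: [0↦5, 1↦3, 2↦3, 3↦6, 4↦6, 5↦4, 6↦1]  zeros at y ∈ ∅
  x = 6: [0↦0, 1↦3, 2↦4, 3↦4, 4↦4, 5↦5, 6↦1]  zeros at y ∈ {0}
Collecting zeros: affine points = {(0, 4), (0, 6), (1, 6), (2, 5), (3, 5), (4, 3), (6, 0)}.
Total count |C(F_7)_aff| = 7.


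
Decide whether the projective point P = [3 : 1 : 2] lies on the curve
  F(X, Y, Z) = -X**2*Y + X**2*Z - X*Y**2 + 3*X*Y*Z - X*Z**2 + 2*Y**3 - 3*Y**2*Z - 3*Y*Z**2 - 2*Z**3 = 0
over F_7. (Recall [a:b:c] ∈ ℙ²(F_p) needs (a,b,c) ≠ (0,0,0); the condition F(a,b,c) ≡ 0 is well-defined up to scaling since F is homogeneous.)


F(3,1,2) ≡ 1 (mod 7); P is NOT on the curve.

Evaluate F(3, 1, 2) term-by-term (mod 7).
  -X**2*Y ↦ -1·9·1·1 = -9
  X**2*Z ↦ 1·9·1·2 = 18
  -X*Y**2 ↦ -1·3·1·1 = -3
  3*X*Y*Z ↦ 3·3·1·2 = 18
  -X*Z**2 ↦ -1·3·1·4 = -12
  2*Y**3 ↦ 2·1·1·1 = 2
  -3*Y**2*Z ↦ -3·1·1·2 = -6
  -3*Y*Z**2 ↦ -3·1·1·4 = -12
  -2*Z**3 ↦ -2·1·1·8 = -16
Sum: F(3, 1, 2) = (-9) + (18) + (-3) + (18) + (-12) + (2) + (-6) + (-12) + (-16) = -20.
Reducing mod 7: -20 ≡ 1 (mod 7).
Since F(a, b, c) ≡ 1 ≠ 0 (mod 7), P does NOT lie on the curve.


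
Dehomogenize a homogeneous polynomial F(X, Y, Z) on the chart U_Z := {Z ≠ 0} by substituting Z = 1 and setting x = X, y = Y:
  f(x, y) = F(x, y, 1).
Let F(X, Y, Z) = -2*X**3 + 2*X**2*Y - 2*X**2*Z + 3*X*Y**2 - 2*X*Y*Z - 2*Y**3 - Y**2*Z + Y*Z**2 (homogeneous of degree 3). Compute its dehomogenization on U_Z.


f(x, y) = -2*x**3 + 2*x**2*y - 2*x**2 + 3*x*y**2 - 2*x*y - 2*y**3 - y**2 + y

On U_Z we set Z = 1. Each monomial c·X^i·Y^j·Z^k in F becomes c·x^i·y^j·1^k = c·x^i·y^j.
Substituting Z = 1: F(X, Y, 1) = -2*x**3 + 2*x**2*y - 2*x**2 + 3*x*y**2 - 2*x*y - 2*y**3 - y**2 + y.
Note: deg(f) ≤ deg(F) = 3; strict inequality happens when F is divisible by Z (lost terms).


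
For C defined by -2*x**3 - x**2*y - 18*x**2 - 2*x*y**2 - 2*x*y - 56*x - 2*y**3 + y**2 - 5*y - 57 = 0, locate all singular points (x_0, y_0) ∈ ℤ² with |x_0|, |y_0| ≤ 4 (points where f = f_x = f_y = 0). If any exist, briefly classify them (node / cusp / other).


Singular points: {(-3, 1)}; classification: node.

Compute partial derivatives:
  f_x = -6*x**2 - 2*x*y - 36*x - 2*y**2 - 2*y - 56.
  f_y = -x**2 - 4*x*y - 2*x - 6*y**2 + 2*y - 5.
Scan x_0 ∈ {−4, ..., 4}. For each x_0, f_y(x_0, y) is a polynomial in y; find its integer roots y ∈ {−4, ..., 4}, then test f_x and f at those candidates.
  x = -4: f_y(-4, y) = -6*y**2 + 18*y - 13; no integer root y with |y| ≤ 4.
  x = -3: f_y(-3, y) = -6*y**2 + 14*y - 8; vanishes at y ∈ {1}. (-3, 1): f_x = 0, f = 0 — SINGULAR.
  x = -2: f_y(-2, y) = -6*y**2 + 10*y - 5; no integer root y with |y| ≤ 4.
  x = -1: f_y(-1, y) = -6*y**2 + 6*y - 4; no integer root y with |y| ≤ 4.
  x = 0: f_y(0, y) = -6*y**2 + 2*y - 5; no integer root y with |y| ≤ 4.
  x = 1: f_y(1, y) = -6*y**2 - 2*y - 8; no integer root y with |y| ≤ 4.
  x = 2: f_y(2, y) = -6*y**2 - 6*y - 13; no integer root y with |y| ≤ 4.
  x = 3: f_y(3, y) = -6*y**2 - 10*y - 20; no integer root y with |y| ≤ 4.
  x = 4: f_y(4, y) = -6*y**2 - 14*y - 29; no integer root y with |y| ≤ 4.
Only singular point on the grid: (-3, 1).
Classify: substitute x = -3 + u, y = 1 + v and expand: f = -2*u**3 - u**2*v - u**2 - 2*u*v**2 - 2*v**3 + v**2.
No constant or linear terms (consistent with a singular point). Quadratic part: -u**2 + v**2. Cubic part: -2*u**3 - u**2*v - 2*u*v**2 - 2*v**3.
The quadratic part v**2 - u**2 = (v − u)(v + u) splits into two distinct linear factors, so there are two distinct tangent lines y − 1 = ±(x − -3) — this is a node (ordinary double point).
Classification: node.


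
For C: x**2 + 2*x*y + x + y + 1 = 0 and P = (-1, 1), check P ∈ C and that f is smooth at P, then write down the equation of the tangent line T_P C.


Tangent line at P: x - y + 2 = 0.

Step 1: f(-1, 1) = 0, so P lies on C.
Step 2: partial derivatives
  f_x(x, y) = 2*x + 2*y + 1, f_y(x, y) = 2*x + 1.
  f_x(P) = 1, f_y(P) = -1 (gradient nonzero, so P is smooth).
Step 3: tangent line at P: 1·(x − -1) + -1·(y − 1) = 0.
Expanding: x - y + 2 = 0.


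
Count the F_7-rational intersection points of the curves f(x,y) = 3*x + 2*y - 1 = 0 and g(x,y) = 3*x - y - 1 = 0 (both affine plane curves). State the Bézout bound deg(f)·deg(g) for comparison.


Common zeros: {(5, 0)}; count = 1; Bézout bound = 1.

deg(f) = 1, deg(g) = 1, so Bézout bound = 1.
Scan x ∈ F_7. For each x, list the y ∈ F_7 with f(x, y) ≡ 0 and those with g(x, y) ≡ 0 (mod 7); the common zeros in that column are the intersection.
  x = 0: f ≡ 0 at y ∈ {4}; g ≡ 0 at y ∈ {6}; common: ∅.
  x = 1: f ≡ 0 at y ∈ {6}; g ≡ 0 at y ∈ {2}; common: ∅.
  x = 2: f ≡ 0 at y ∈ {1}; g ≡ 0 at y ∈ {5}; common: ∅.
  x = 3: f ≡ 0 at y ∈ {3}; g ≡ 0 at y ∈ {1}; common: ∅.
  x = 4: f ≡ 0 at y ∈ {5}; g ≡ 0 at y ∈ {4}; common: ∅.
  x = 5: f ≡ 0 at y ∈ {0}; g ≡ 0 at y ∈ {0}; common: {0}.
  x = 6: f ≡ 0 at y ∈ {2}; g ≡ 0 at y ∈ {3}; common: ∅.
Collecting: common zeros = {(5, 0)}, so the count is 1.
Comparison with the Bézout bound: 1 ≤ 1 = deg(f)·deg(g), as expected for curves with no common component (the bound is attained).


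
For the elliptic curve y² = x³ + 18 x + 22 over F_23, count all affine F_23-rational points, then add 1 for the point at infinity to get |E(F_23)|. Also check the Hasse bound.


Affine points = {(1, 8), (1, 15), (6, 1), (6, 22), (7, 10), (7, 13), (9, 4), (9, 19), (10, 11), (10, 12), (16, 6), (16, 17), (19, 1), (19, 22), (21, 1), (21, 22), (22, 7), (22, 16)}; affine count = 18; |E(F_23)| = 19.

Discriminant check: Δ ∝ 4a³ + 27b² = 4·18³ + 27·22² = 4·5832 + 27·484 ≡ 10 (mod 23). Nonzero ⇒ E is nonsingular.
For each x ∈ F_23, compute rhs = x³ + 18·x + 22 mod 23, then count y ∈ F_23 with y² ≡ rhs.
  x = 0: rhs = 22, matching y values: none (0 points).
  x = 1: rhs = 18, matching y values: 8, 15 (2 points).
  x = 2: rhs = 20, matching y values: none (0 points).
  x = 3: rhs = 11, matching y values: none (0 points).
  x = 4: rhs = 20, matching y values: none (0 points).
  x = 5: rhs = 7, matching y values: none (0 points).
  x = 6: rhs = 1, matching y values: 1, 22 (2 points).
  x = 7: rhs = 8, matching y values: 10, 13 (2 points).
  x = 8: rhs = 11, matching y values: none (0 points).
  x = 9: rhs = 16, matching y values: 4, 19 (2 points).
  x = 10: rhs = 6, matching y values: 11, 12 (2 points).
  x = 11: rhs = 10, matching y values: none (0 points).
  x = 12: rhs = 11, matching y values: none (0 points).
  x = 13: rhs = 15, matching y values: none (0 points).
  x = 14: rhs = 5, matching y values: none (0 points).
  x = 15: rhs = 10, matching y values: none (0 points).
  x = 16: rhs = 13, matching y values: 6, 17 (2 points).
  x = 17: rhs = 20, matching y values: none (0 points).
  x = 18: rhs = 14, matching y values: none (0 points).
  x = 19: rhs = 1, matching y values: 1, 22 (2 points).
  x = 20: rhs = 10, matching y values: none (0 points).
  x = 21: rhs = 1, matching y values: 1, 22 (2 points).
  x = 22: rhs = 3, matching y values: 7, 16 (2 points).
Total affine count: 18.
Full point count |E(F_23)| = 18 + 1 = 19.
Hasse bound: |19 − (23+1)| = |-5| = 5 ≤ 2√23 ≈ 9.5917 ✓.


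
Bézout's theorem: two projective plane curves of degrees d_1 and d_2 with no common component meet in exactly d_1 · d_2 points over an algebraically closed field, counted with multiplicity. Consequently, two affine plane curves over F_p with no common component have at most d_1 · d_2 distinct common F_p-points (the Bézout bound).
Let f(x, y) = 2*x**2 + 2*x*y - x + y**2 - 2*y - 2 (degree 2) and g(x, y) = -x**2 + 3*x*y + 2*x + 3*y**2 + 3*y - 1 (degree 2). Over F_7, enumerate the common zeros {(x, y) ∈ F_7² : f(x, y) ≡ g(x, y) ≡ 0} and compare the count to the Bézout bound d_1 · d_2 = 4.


Common zeros: {(4, 6)}; count = 1; Bézout bound = 4.

deg(f) = 2, deg(g) = 2, so Bézout bound = 4.
Scan x ∈ F_7. For each x, list the y ∈ F_7 with f(x, y) ≡ 0 and those with g(x, y) ≡ 0 (mod 7); the common zeros in that column are the intersection.
  x = 0: f ≡ 0 at y ∈ ∅; g ≡ 0 at y ∈ {3}; common: ∅.
  x = 1: f ≡ 0 at y ∈ {1, 6}; g ≡ 0 at y ∈ {0, 5}; common: ∅.
  x = 2: f ≡ 0 at y ∈ {1, 4}; g ≡ 0 at y ∈ {5, 6}; common: ∅.
  x = 3: f ≡ 0 at y ∈ ∅; g ≡ 0 at y ∈ ∅; common: ∅.
  x = 4: f ≡ 0 at y ∈ {2, 6}; g ≡ 0 at y ∈ {3, 6}; common: {6}.
  x = 5: f ≡ 0 at y ∈ {2, 4}; g ≡ 0 at y ∈ ∅; common: ∅.
  x = 6: f ≡ 0 at y ∈ ∅; g ≡ 0 at y ∈ ∅; common: ∅.
Collecting: common zeros = {(4, 6)}, so the count is 1.
Comparison with the Bézout bound: 1 ≤ 4 = deg(f)·deg(g), as expected for curves with no common component (the affine F_7-count falls short of the bound because intersections may lie at infinity, over extension fields, or carry multiplicity).


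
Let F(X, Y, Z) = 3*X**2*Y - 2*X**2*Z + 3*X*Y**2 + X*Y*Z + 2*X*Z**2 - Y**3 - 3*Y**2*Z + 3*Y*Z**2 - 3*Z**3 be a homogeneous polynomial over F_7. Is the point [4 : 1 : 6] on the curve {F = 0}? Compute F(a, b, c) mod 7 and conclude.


F(4,1,6) ≡ 6 (mod 7); P is NOT on the curve.

Evaluate F(4, 1, 6) term-by-term (mod 7).
  3*X**2*Y ↦ 3·16·1·1 = 48
  -2*X**2*Z ↦ -2·16·1·6 = -192
  3*X*Y**2 ↦ 3·4·1·1 = 12
  X*Y*Z ↦ 1·4·1·6 = 24
  2*X*Z**2 ↦ 2·4·1·36 = 288
  -Y**3 ↦ -1·1·1·1 = -1
  -3*Y**2*Z ↦ -3·1·1·6 = -18
  3*Y*Z**2 ↦ 3·1·1·36 = 108
  -3*Z**3 ↦ -3·1·1·216 = -648
Sum: F(4, 1, 6) = (48) + (-192) + (12) + (24) + (288) + (-1) + (-18) + (108) + (-648) = -379.
Reducing mod 7: -379 ≡ 6 (mod 7).
Since F(a, b, c) ≡ 6 ≠ 0 (mod 7), P does NOT lie on the curve.


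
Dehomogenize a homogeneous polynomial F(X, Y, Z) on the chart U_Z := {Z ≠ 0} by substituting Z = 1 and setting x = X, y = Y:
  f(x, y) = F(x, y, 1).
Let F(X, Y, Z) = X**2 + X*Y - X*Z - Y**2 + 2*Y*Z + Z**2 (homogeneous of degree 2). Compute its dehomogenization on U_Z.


f(x, y) = x**2 + x*y - x - y**2 + 2*y + 1

On U_Z we set Z = 1. Each monomial c·X^i·Y^j·Z^k in F becomes c·x^i·y^j·1^k = c·x^i·y^j.
Substituting Z = 1: F(X, Y, 1) = x**2 + x*y - x - y**2 + 2*y + 1.
Note: deg(f) ≤ deg(F) = 2; strict inequality happens when F is divisible by Z (lost terms).


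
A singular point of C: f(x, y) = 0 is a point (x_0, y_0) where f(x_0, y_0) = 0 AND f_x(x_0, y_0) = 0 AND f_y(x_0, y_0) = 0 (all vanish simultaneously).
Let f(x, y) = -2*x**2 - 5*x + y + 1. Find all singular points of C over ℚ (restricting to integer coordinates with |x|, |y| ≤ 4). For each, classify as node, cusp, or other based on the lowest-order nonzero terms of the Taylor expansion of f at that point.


No singular points in the scanned grid; C is smooth there.

Compute partial derivatives:
  f_x = -4*x - 5.
  f_y = 1.
f_y = 1 is a nonzero constant, so f_y never vanishes: no point (x, y) can satisfy f = f_x = f_y = 0. In particular no (x, y) ∈ {−4, ..., 4}² is singular; the curve is smooth.


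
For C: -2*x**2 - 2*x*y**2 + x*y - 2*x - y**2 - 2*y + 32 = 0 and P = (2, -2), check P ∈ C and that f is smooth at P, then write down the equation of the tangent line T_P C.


Tangent line at P: -20*x + 20*y + 80 = 0.

Step 1: f(2, -2) = 0, so P lies on C.
Step 2: partial derivatives
  f_x(x, y) = -4*x - 2*y**2 + y - 2, f_y(x, y) = -4*x*y + x - 2*y - 2.
  f_x(P) = -20, f_y(P) = 20 (gradient nonzero, so P is smooth).
Step 3: tangent line at P: -20·(x − 2) + 20·(y − -2) = 0.
Expanding: -20*x + 20*y + 80 = 0.


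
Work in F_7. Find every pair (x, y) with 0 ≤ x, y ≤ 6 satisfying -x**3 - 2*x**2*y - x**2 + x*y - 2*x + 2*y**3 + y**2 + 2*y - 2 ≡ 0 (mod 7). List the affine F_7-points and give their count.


Affine F_7-points: {(4, 3), (6, 0), (6, 4), (6, 6)}; count = 4.

For each of the 49 pairs (x, y) ∈ F_7², evaluate f(x, y) mod 7. Record the zeros.
  x = 0: [0↦5, 1↦3, 2↦1, 3↦4, 4↦3, 5↦3, 6↦2]  zeros at y ∈ ∅
  x = 1: [0↦1, 1↦5, 2↦2, 3↦4, 4↦2, 5↦1, 6↦6]  zeros at y ∈ ∅
  x = 2: [0↦3, 1↦2, 2↦1, 3↦5, 4↦5, 5↦6, 6↦6]  zeros at y ∈ ∅
  x = 3: [0↦5, 1↦2, 2↦6, 3↦1, 4↦6, 5↦5, 6↦3]  zeros at y ∈ ∅
  x = 4: [0↦1, 1↦6, 2↦4, 3↦0, 4↦6, 5↦6, 6↦5]  zeros at y ∈ {3}
  x = 5: [0↦6, 1↦1, 2↦3, 3↦3, 4↦6, 5↦3, 6↦6]  zeros at y ∈ ∅
  x = 6: [0↦0, 1↦2, 2↦4, 3↦4, 4↦0, 5↦4, 6↦0]  zeros at y ∈ {0, 4, 6}
Collecting zeros: affine points = {(4, 3), (6, 0), (6, 4), (6, 6)}.
Total count |C(F_7)_aff| = 4.


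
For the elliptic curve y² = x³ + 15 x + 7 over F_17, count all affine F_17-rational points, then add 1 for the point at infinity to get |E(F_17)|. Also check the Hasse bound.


Affine points = {(7, 8), (7, 9), (9, 2), (9, 15), (10, 1), (10, 16), (13, 6), (13, 11), (16, 5), (16, 12)}; affine count = 10; |E(F_17)| = 11.

Discriminant check: Δ ∝ 4a³ + 27b² = 4·15³ + 27·7² = 4·3375 + 27·49 ≡ 16 (mod 17). Nonzero ⇒ E is nonsingular.
For each x ∈ F_17, compute rhs = x³ + 15·x + 7 mod 17, then count y ∈ F_17 with y² ≡ rhs.
  x = 0: rhs = 7, matching y values: none (0 points).
  x = 1: rhs = 6, matching y values: none (0 points).
  x = 2: rhs = 11, matching y values: none (0 points).
  x = 3: rhs = 11, matching y values: none (0 points).
  x = 4: rhs = 12, matching y values: none (0 points).
  x = 5: rhs = 3, matching y values: none (0 points).
  x = 6: rhs = 7, matching y values: none (0 points).
  x = 7: rhs = 13, matching y values: 8, 9 (2 points).
  x = 8: rhs = 10, matching y values: none (0 points).
  x = 9: rhs = 4, matching y values: 2, 15 (2 points).
  x = 10: rhs = 1, matching y values: 1, 16 (2 points).
  x = 11: rhs = 7, matching y values: none (0 points).
  x = 12: rhs = 11, matching y values: none (0 points).
  x = 13: rhs = 2, matching y values: 6, 11 (2 points).
  x = 14: rhs = 3, matching y values: none (0 points).
  x = 15: rhs = 3, matching y values: none (0 points).
  x = 16: rhs = 8, matching y values: 5, 12 (2 points).
Total affine count: 10.
Full point count |E(F_17)| = 10 + 1 = 11.
Hasse bound: |11 − (17+1)| = |-7| = 7 ≤ 2√17 ≈ 8.2462 ✓.


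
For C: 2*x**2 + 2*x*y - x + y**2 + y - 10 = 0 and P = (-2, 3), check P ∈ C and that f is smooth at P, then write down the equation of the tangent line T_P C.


Tangent line at P: -3*x + 3*y - 15 = 0.

Step 1: f(-2, 3) = 0, so P lies on C.
Step 2: partial derivatives
  f_x(x, y) = 4*x + 2*y - 1, f_y(x, y) = 2*x + 2*y + 1.
  f_x(P) = -3, f_y(P) = 3 (gradient nonzero, so P is smooth).
Step 3: tangent line at P: -3·(x − -2) + 3·(y − 3) = 0.
Expanding: -3*x + 3*y - 15 = 0.


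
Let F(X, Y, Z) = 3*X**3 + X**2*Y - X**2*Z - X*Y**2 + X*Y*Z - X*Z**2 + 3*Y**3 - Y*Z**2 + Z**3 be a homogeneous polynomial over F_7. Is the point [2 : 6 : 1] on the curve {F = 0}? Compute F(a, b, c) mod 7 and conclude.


F(2,6,1) ≡ 2 (mod 7); P is NOT on the curve.

Evaluate F(2, 6, 1) term-by-term (mod 7).
  3*X**3 ↦ 3·8·1·1 = 24
  X**2*Y ↦ 1·4·6·1 = 24
  -X**2*Z ↦ -1·4·1·1 = -4
  -X*Y**2 ↦ -1·2·36·1 = -72
  X*Y*Z ↦ 1·2·6·1 = 12
  -X*Z**2 ↦ -1·2·1·1 = -2
  3*Y**3 ↦ 3·1·216·1 = 648
  -Y*Z**2 ↦ -1·1·6·1 = -6
  Z**3 ↦ 1·1·1·1 = 1
Sum: F(2, 6, 1) = (24) + (24) + (-4) + (-72) + (12) + (-2) + (648) + (-6) + (1) = 625.
Reducing mod 7: 625 ≡ 2 (mod 7).
Since F(a, b, c) ≡ 2 ≠ 0 (mod 7), P does NOT lie on the curve.


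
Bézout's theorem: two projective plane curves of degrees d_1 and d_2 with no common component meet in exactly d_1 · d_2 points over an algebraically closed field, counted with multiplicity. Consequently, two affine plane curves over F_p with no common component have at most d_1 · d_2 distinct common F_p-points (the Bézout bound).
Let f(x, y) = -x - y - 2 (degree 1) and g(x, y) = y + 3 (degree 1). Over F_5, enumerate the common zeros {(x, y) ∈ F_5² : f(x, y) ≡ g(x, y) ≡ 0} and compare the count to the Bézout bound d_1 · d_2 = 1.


Common zeros: {(1, 2)}; count = 1; Bézout bound = 1.

deg(f) = 1, deg(g) = 1, so Bézout bound = 1.
Scan x ∈ F_5. For each x, list the y ∈ F_5 with f(x, y) ≡ 0 and those with g(x, y) ≡ 0 (mod 5); the common zeros in that column are the intersection.
  x = 0: f ≡ 0 at y ∈ {3}; g ≡ 0 at y ∈ {2}; common: ∅.
  x = 1: f ≡ 0 at y ∈ {2}; g ≡ 0 at y ∈ {2}; common: {2}.
  x = 2: f ≡ 0 at y ∈ {1}; g ≡ 0 at y ∈ {2}; common: ∅.
  x = 3: f ≡ 0 at y ∈ {0}; g ≡ 0 at y ∈ {2}; common: ∅.
  x = 4: f ≡ 0 at y ∈ {4}; g ≡ 0 at y ∈ {2}; common: ∅.
Collecting: common zeros = {(1, 2)}, so the count is 1.
Comparison with the Bézout bound: 1 ≤ 1 = deg(f)·deg(g), as expected for curves with no common component (the bound is attained).


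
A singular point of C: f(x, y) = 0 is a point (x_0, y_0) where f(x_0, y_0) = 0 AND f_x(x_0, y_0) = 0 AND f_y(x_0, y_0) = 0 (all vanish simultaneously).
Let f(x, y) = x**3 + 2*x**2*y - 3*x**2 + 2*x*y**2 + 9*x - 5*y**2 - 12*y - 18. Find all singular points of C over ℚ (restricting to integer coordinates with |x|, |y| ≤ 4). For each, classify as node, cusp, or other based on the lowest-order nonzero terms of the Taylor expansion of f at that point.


Singular points: {(3, -3)}; classification: cusp.

Compute partial derivatives:
  f_x = 3*x**2 + 4*x*y - 6*x + 2*y**2 + 9.
  f_y = 2*x**2 + 4*x*y - 10*y - 12.
Scan x_0 ∈ {−4, ..., 4}. For each x_0, f_y(x_0, y) is a polynomial in y; find its integer roots y ∈ {−4, ..., 4}, then test f_x and f at those candidates.
  x = -4: f_y(-4, y) = 20 - 26*y; no integer root y with |y| ≤ 4.
  x = -3: f_y(-3, y) = 6 - 22*y; no integer root y with |y| ≤ 4.
  x = -2: f_y(-2, y) = -18*y - 4; no integer root y with |y| ≤ 4.
  x = -1: f_y(-1, y) = -14*y - 10; no integer root y with |y| ≤ 4.
  x = 0: f_y(0, y) = -10*y - 12; no integer root y with |y| ≤ 4.
  x = 1: f_y(1, y) = -6*y - 10; no integer root y with |y| ≤ 4.
  x = 2: f_y(2, y) = -2*y - 4; vanishes at y ∈ {-2}. (2, -2): f_x = 1 ≠ 0.
  x = 3: f_y(3, y) = 2*y + 6; vanishes at y ∈ {-3}. (3, -3): f_x = 0, f = 0 — SINGULAR.
  x = 4: f_y(4, y) = 6*y + 20; no integer root y with |y| ≤ 4.
Only singular point on the grid: (3, -3).
Classify: substitute x = 3 + u, y = -3 + v and expand: f = u**3 + 2*u**2*v + 2*u*v**2 + v**2.
No constant or linear terms (consistent with a singular point). Quadratic part: v**2. Cubic part: u**3 + 2*u**2*v + 2*u*v**2.
The quadratic part v**2 is a perfect square, so there is a single (double) tangent line v = 0, i.e. y = -3. Restricting the cubic part to that line (v = 0) leaves u**3 ≠ 0, so f is not divisible by v and the branch is v² ≈ -u**3 to lowest order — this is a cusp.
Classification: cusp.


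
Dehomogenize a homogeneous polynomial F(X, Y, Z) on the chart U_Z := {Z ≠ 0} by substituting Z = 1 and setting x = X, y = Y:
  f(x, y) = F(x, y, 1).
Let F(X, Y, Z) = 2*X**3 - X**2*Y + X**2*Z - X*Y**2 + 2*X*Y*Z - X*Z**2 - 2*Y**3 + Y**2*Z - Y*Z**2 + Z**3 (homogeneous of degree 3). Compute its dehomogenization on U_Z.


f(x, y) = 2*x**3 - x**2*y + x**2 - x*y**2 + 2*x*y - x - 2*y**3 + y**2 - y + 1

On U_Z we set Z = 1. Each monomial c·X^i·Y^j·Z^k in F becomes c·x^i·y^j·1^k = c·x^i·y^j.
Substituting Z = 1: F(X, Y, 1) = 2*x**3 - x**2*y + x**2 - x*y**2 + 2*x*y - x - 2*y**3 + y**2 - y + 1.
Note: deg(f) ≤ deg(F) = 3; strict inequality happens when F is divisible by Z (lost terms).


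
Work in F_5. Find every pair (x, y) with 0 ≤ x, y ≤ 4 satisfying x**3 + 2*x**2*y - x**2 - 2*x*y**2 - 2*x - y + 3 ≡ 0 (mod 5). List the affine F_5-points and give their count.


Affine F_5-points: {(0, 3), (1, 1), (1, 2), (3, 0), (3, 2)}; count = 5.

For each of the 25 pairs (x, y) ∈ F_5², evaluate f(x, y) mod 5. Record the zeros.
  x = 0: [0↦3, 1↦2, 2↦1, 3↦0, 4↦4]  zeros at y ∈ {3}
  x = 1: [0↦1, 1↦0, 2↦0, 3↦1, 4↦3]  zeros at y ∈ {1, 2}
  x = 2: [0↦3, 1↦1, 2↦1, 3↦3, 4↦2]  zeros at y ∈ ∅
  x = 3: [0↦0, 1↦1, 2↦0, 3↦2, 4↦2]  zeros at y ∈ {0, 2}
  x = 4: [0↦3, 1↦1, 2↦3, 3↦4, 4↦4]  zeros at y ∈ ∅
Collecting zeros: affine points = {(0, 3), (1, 1), (1, 2), (3, 0), (3, 2)}.
Total count |C(F_5)_aff| = 5.


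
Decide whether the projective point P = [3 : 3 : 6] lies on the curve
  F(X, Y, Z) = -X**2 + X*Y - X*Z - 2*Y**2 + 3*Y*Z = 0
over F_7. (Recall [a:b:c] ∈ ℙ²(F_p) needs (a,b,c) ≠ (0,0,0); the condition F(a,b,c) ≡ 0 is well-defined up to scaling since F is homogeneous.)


F(3,3,6) ≡ 4 (mod 7); P is NOT on the curve.

Evaluate F(3, 3, 6) term-by-term (mod 7).
  -X**2 ↦ -1·9·1·1 = -9
  X*Y ↦ 1·3·3·1 = 9
  -X*Z ↦ -1·3·1·6 = -18
  -2*Y**2 ↦ -2·1·9·1 = -18
  3*Y*Z ↦ 3·1·3·6 = 54
Sum: F(3, 3, 6) = (-9) + (9) + (-18) + (-18) + (54) = 18.
Reducing mod 7: 18 ≡ 4 (mod 7).
Since F(a, b, c) ≡ 4 ≠ 0 (mod 7), P does NOT lie on the curve.


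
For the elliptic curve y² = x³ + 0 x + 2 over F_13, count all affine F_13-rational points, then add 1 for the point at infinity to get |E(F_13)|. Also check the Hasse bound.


Affine points = {(1, 4), (1, 9), (2, 6), (2, 7), (3, 4), (3, 9), (4, 1), (4, 12), (5, 6), (5, 7), (6, 6), (6, 7), (9, 4), (9, 9), (10, 1), (10, 12), (12, 1), (12, 12)}; affine count = 18; |E(F_13)| = 19.

Discriminant check: Δ ∝ 4a³ + 27b² = 4·0³ + 27·2² = 4·0 + 27·4 ≡ 4 (mod 13). Nonzero ⇒ E is nonsingular.
For each x ∈ F_13, compute rhs = x³ + 0·x + 2 mod 13, then count y ∈ F_13 with y² ≡ rhs.
  x = 0: rhs = 2, matching y values: none (0 points).
  x = 1: rhs = 3, matching y values: 4, 9 (2 points).
  x = 2: rhs = 10, matching y values: 6, 7 (2 points).
  x = 3: rhs = 3, matching y values: 4, 9 (2 points).
  x = 4: rhs = 1, matching y values: 1, 12 (2 points).
  x = 5: rhs = 10, matching y values: 6, 7 (2 points).
  x = 6: rhs = 10, matching y values: 6, 7 (2 points).
  x = 7: rhs = 7, matching y values: none (0 points).
  x = 8: rhs = 7, matching y values: none (0 points).
  x = 9: rhs = 3, matching y values: 4, 9 (2 points).
  x = 10: rhs = 1, matching y values: 1, 12 (2 points).
  x = 11: rhs = 7, matching y values: none (0 points).
  x = 12: rhs = 1, matching y values: 1, 12 (2 points).
Total affine count: 18.
Full point count |E(F_13)| = 18 + 1 = 19.
Hasse bound: |19 − (13+1)| = |5| = 5 ≤ 2√13 ≈ 7.2111 ✓.


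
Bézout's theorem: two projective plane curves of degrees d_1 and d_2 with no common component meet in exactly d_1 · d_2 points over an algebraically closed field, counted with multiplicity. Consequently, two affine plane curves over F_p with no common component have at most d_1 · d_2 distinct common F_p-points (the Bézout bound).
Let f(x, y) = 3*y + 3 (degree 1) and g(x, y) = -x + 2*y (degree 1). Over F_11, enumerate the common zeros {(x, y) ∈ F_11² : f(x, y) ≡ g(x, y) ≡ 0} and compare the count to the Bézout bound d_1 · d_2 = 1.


Common zeros: {(9, 10)}; count = 1; Bézout bound = 1.

deg(f) = 1, deg(g) = 1, so Bézout bound = 1.
Scan x ∈ F_11. For each x, list the y ∈ F_11 with f(x, y) ≡ 0 and those with g(x, y) ≡ 0 (mod 11); the common zeros in that column are the intersection.
  x = 0: f ≡ 0 at y ∈ {10}; g ≡ 0 at y ∈ {0}; common: ∅.
  x = 1: f ≡ 0 at y ∈ {10}; g ≡ 0 at y ∈ {6}; common: ∅.
  x = 2: f ≡ 0 at y ∈ {10}; g ≡ 0 at y ∈ {1}; common: ∅.
  x = 3: f ≡ 0 at y ∈ {10}; g ≡ 0 at y ∈ {7}; common: ∅.
  x = 4: f ≡ 0 at y ∈ {10}; g ≡ 0 at y ∈ {2}; common: ∅.
  x = 5: f ≡ 0 at y ∈ {10}; g ≡ 0 at y ∈ {8}; common: ∅.
  x = 6: f ≡ 0 at y ∈ {10}; g ≡ 0 at y ∈ {3}; common: ∅.
  x = 7: f ≡ 0 at y ∈ {10}; g ≡ 0 at y ∈ {9}; common: ∅.
  x = 8: f ≡ 0 at y ∈ {10}; g ≡ 0 at y ∈ {4}; common: ∅.
  x = 9: f ≡ 0 at y ∈ {10}; g ≡ 0 at y ∈ {10}; common: {10}.
  x = 10: f ≡ 0 at y ∈ {10}; g ≡ 0 at y ∈ {5}; common: ∅.
Collecting: common zeros = {(9, 10)}, so the count is 1.
Comparison with the Bézout bound: 1 ≤ 1 = deg(f)·deg(g), as expected for curves with no common component (the bound is attained).
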